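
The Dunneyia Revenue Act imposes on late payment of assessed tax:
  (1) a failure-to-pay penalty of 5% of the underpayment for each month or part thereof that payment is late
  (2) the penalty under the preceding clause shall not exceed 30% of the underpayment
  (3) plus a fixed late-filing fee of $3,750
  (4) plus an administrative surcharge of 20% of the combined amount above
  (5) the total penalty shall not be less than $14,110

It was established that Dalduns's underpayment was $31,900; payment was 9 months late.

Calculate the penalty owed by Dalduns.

$15,984

Accrued rate: 5% × 9 = 45%, capped at 30% → 30%
Failure-to-pay penalty: 30% of $31,900 = $9,570
Penalty before surcharge: $9,570 + $3,750 = $13,320
Administrative surcharge: 20% of $13,320 = $2,664
Total penalty: $13,320 + $2,664 = $15,984
Minimum $14,110: $15,984 meets the minimum, no increase.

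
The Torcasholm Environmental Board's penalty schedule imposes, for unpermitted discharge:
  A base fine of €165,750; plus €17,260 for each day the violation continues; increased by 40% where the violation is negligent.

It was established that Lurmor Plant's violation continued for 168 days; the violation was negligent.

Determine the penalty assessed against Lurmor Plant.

€4,291,602

Per-day component: 168 × €17,260 = €2,899,680
Base plus per-day: €165,750 + €2,899,680 = €3,065,430
Enhancement: 40% of €3,065,430 = €1,226,172
Enhanced fine: €3,065,430 + €1,226,172 = €4,291,602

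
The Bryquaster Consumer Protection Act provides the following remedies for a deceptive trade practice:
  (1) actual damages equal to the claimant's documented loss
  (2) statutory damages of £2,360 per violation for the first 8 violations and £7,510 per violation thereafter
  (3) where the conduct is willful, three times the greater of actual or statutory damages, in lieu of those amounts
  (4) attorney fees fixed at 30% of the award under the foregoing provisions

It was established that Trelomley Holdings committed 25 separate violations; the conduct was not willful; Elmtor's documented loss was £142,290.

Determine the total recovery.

£375,492

First 8 violations: 8 × £2,360 = £18,880
Remaining violations: (25 − 8) × £7,510 = £127,670
Statutory damages: £18,880 + £127,670 = £146,550
Conduct not willful: the in-lieu enhancement does not apply.
Actual plus statutory damages: £142,290 + £146,550 = £288,840
Attorney fees: 30% of £288,840 = £86,652
Total recovery: £288,840 + £86,652 = £375,492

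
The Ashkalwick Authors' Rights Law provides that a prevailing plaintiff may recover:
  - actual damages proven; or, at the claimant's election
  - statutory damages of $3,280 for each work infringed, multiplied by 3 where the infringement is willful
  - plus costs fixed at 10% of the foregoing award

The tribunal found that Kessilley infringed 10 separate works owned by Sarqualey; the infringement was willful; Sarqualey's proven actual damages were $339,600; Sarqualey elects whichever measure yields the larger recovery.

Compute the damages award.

$373,560

Statutory damages: 10 × $3,280 = $32,800
Trebled: 3 × $32,800 = $98,400
Greater of actual damages ($339,600) or enhanced statutory damages ($98,400): $339,600
Costs: 10% of $339,600 = $33,960
Award plus costs: $339,600 + $33,960 = $373,560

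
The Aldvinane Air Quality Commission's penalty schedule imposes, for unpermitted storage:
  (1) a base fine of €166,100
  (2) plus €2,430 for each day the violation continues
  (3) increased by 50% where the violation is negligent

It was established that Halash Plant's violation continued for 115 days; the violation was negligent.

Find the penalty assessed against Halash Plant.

€668,325

Per-day component: 115 × €2,430 = €279,450
Base plus per-day: €166,100 + €279,450 = €445,550
Enhancement: 50% of €445,550 = €222,775
Enhanced fine: €445,550 + €222,775 = €668,325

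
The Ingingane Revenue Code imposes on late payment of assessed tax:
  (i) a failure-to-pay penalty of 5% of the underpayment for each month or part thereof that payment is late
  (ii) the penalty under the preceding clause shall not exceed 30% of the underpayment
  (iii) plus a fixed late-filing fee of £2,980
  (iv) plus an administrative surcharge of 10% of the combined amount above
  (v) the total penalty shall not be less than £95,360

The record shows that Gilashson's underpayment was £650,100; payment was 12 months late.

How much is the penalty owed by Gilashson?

Accrued rate: 5% × 12 = 60%, capped at 30% → 30%
Failure-to-pay penalty: 30% of £650,100 = £195,030
Penalty before surcharge: £195,030 + £2,980 = £198,010
Administrative surcharge: 10% of £198,010 = £19,801
Total penalty: £198,010 + £19,801 = £217,811
Minimum £95,360: £217,811 meets the minimum, no increase.

Penalty: £217,811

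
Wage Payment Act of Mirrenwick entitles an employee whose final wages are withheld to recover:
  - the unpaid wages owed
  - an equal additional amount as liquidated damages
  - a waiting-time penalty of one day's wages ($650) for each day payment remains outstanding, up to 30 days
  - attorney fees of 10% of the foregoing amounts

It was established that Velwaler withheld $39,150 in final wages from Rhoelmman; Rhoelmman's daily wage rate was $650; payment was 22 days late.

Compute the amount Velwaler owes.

$101,860

Liquidated damages (equal amount): $39,150
Penalty days: min(22, 30) = 22
Waiting-time penalty: 22 × $650 = $14,300
Subtotal: $39,150 + $39,150 + $14,300 = $92,600
Attorney fees: 10% of $92,600 = $9,260
Total award: $92,600 + $9,260 = $101,860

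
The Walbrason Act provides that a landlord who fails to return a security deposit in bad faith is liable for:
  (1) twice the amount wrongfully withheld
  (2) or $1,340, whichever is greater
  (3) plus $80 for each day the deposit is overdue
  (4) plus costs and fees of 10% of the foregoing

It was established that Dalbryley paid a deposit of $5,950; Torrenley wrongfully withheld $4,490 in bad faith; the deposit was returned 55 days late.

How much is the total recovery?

Recovery: $14,718

Doubled: 2 × $4,490 = $8,980
Minimum $1,340: $8,980 meets the minimum, no increase.
Late-return penalty: 55 × $80 = $4,400
Damages plus late penalty: $8,980 + $4,400 = $13,380
Costs and fees: 10% of $13,380 = $1,338
Total recovery: $13,380 + $1,338 = $14,718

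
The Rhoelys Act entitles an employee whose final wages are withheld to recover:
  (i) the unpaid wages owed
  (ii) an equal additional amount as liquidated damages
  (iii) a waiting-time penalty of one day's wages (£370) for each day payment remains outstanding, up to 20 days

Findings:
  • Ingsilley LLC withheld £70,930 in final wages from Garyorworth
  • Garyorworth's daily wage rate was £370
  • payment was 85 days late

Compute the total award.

£149,260

Liquidated damages (equal amount): £70,930
Penalty days: min(85, 20) = 20
Waiting-time penalty: 20 × £370 = £7,400
Total award: £70,930 + £70,930 + £7,400 = £149,260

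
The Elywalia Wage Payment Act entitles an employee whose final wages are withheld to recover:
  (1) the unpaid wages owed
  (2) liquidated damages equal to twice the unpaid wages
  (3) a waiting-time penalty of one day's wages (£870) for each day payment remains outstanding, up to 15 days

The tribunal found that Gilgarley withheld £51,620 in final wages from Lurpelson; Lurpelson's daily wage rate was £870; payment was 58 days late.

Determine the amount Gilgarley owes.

£167,910

Doubled: 2 × £51,620 = £103,240
Penalty days: min(58, 15) = 15
Waiting-time penalty: 15 × £870 = £13,050
Total award: £51,620 + £103,240 + £13,050 = £167,910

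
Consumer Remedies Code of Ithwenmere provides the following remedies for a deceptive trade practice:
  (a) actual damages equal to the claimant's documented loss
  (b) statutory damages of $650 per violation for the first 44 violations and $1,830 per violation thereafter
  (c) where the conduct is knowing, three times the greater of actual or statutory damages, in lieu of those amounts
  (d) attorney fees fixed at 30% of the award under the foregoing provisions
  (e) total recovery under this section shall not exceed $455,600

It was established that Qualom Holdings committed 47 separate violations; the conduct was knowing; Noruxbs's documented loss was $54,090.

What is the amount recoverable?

$210,951

First 44 violations: 44 × $650 = $28,600
Remaining violations: (47 − 44) × $1,830 = $5,490
Statutory damages: $28,600 + $5,490 = $34,090
Greater of actual damages ($54,090) or statutory damages ($34,090): $54,090
Trebled: 3 × $54,090 = $162,270
Attorney fees: 30% of $162,270 = $48,681
Total before cap: $162,270 + $48,681 = $210,951
Cap at $455,600: $210,951 is within the cap, no reduction.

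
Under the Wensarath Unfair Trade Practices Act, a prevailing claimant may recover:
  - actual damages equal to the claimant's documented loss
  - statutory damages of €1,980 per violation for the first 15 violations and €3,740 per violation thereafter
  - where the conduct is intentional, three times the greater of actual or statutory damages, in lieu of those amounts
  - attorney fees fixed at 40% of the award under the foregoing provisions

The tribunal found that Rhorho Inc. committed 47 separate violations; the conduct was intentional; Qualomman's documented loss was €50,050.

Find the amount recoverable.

Total recovery: €627,396

First 15 violations: 15 × €1,980 = €29,700
Remaining violations: (47 − 15) × €3,740 = €119,680
Statutory damages: €29,700 + €119,680 = €149,380
Greater of actual damages (€50,050) or statutory damages (€149,380): €149,380
Trebled: 3 × €149,380 = €448,140
Attorney fees: 40% of €448,140 = €179,256
Total recovery: €448,140 + €179,256 = €627,396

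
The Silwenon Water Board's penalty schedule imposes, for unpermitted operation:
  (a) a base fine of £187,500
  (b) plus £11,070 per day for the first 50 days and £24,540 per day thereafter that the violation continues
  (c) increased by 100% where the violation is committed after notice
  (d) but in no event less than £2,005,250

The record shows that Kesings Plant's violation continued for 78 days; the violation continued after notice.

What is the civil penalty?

£2,856,240

First 50 days: 50 × £11,070 = £553,500
Remaining days: (78 − 50) × £24,540 = £687,120
Per-day component: £553,500 + £687,120 = £1,240,620
Base plus per-day: £187,500 + £1,240,620 = £1,428,120
Enhancement: 100% of £1,428,120 = £1,428,120
Enhanced fine: £1,428,120 + £1,428,120 = £2,856,240
Minimum £2,005,250: £2,856,240 meets the minimum, no increase.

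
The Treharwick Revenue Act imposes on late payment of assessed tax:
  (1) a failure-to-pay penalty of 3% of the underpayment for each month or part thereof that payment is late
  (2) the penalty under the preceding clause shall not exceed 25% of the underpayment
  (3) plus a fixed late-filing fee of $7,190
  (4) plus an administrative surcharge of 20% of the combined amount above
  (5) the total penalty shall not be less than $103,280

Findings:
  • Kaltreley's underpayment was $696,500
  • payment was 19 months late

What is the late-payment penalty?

$217,578

Accrued rate: 3% × 19 = 57%, capped at 25% → 25%
Failure-to-pay penalty: 25% of $696,500 = $174,125
Penalty before surcharge: $174,125 + $7,190 = $181,315
Administrative surcharge: 20% of $181,315 = $36,263
Total penalty: $181,315 + $36,263 = $217,578
Minimum $103,280: $217,578 meets the minimum, no increase.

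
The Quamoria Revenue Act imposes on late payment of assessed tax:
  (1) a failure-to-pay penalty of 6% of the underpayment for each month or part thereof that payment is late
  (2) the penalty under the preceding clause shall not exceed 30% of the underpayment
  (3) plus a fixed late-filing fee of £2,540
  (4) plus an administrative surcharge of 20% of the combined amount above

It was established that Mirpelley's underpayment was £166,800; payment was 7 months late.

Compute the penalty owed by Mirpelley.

£63,096

Accrued rate: 6% × 7 = 42%, capped at 30% → 30%
Failure-to-pay penalty: 30% of £166,800 = £50,040
Penalty before surcharge: £50,040 + £2,540 = £52,580
Administrative surcharge: 20% of £52,580 = £10,516
Total penalty: £52,580 + £10,516 = £63,096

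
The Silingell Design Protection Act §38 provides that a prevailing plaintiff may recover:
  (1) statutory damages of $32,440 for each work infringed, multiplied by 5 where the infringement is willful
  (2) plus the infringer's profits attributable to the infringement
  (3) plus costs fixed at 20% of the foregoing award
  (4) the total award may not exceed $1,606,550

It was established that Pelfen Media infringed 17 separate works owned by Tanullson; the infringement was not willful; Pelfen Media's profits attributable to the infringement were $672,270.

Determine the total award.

$1,468,500

Statutory damages: 17 × $32,440 = $551,480
Infringement not willful: no ×5 enhancement.
Combined award: $551,480 + $672,270 = $1,223,750
Costs: 20% of $1,223,750 = $244,750
Award plus costs: $1,223,750 + $244,750 = $1,468,500
Cap at $1,606,550: $1,468,500 is within the cap, no reduction.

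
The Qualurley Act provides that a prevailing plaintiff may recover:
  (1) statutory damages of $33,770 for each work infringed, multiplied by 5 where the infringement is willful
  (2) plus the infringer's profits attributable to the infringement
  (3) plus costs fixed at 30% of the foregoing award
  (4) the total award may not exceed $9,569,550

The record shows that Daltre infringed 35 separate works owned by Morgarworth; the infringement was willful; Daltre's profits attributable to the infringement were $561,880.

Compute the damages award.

$8,413,119

Statutory damages: 35 × $33,770 = $1,181,950
Multiplied by 5: 5 × $1,181,950 = $5,909,750
Combined award: $5,909,750 + $561,880 = $6,471,630
Costs: 30% of $6,471,630 = $1,941,489
Award plus costs: $6,471,630 + $1,941,489 = $8,413,119
Cap at $9,569,550: $8,413,119 is within the cap, no reduction.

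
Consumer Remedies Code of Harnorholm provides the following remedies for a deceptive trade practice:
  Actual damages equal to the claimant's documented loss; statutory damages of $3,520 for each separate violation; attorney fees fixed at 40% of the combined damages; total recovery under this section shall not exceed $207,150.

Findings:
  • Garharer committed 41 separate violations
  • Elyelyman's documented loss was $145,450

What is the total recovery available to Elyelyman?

Statutory damages: 41 × $3,520 = $144,320
Combined damages: $145,450 + $144,320 = $289,770
Attorney fees: 40% of $289,770 = $115,908
Total before cap: $289,770 + $115,908 = $405,678
Cap at $207,150: $405,678 exceeds the cap → $207,150

Total recovery: $207,150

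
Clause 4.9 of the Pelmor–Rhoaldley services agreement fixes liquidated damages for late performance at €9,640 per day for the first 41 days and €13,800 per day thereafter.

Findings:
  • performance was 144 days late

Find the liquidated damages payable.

First 41 days: 41 × €9,640 = €395,240
Remaining days: (144 − 41) × €13,800 = €1,421,400
Accrued per-day damages: €395,240 + €1,421,400 = €1,816,640

€1,816,640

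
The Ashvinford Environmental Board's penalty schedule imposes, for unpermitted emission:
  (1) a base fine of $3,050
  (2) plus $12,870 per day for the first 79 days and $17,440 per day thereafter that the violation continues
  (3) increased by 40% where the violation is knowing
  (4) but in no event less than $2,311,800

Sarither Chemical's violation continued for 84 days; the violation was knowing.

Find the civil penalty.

$2,311,800

First 79 days: 79 × $12,870 = $1,016,730
Remaining days: (84 − 79) × $17,440 = $87,200
Per-day component: $1,016,730 + $87,200 = $1,103,930
Base plus per-day: $3,050 + $1,103,930 = $1,106,980
Enhancement: 40% of $1,106,980 = $442,792
Enhanced fine: $1,106,980 + $442,792 = $1,549,772
Minimum $2,311,800: $1,549,772 is below the minimum → $2,311,800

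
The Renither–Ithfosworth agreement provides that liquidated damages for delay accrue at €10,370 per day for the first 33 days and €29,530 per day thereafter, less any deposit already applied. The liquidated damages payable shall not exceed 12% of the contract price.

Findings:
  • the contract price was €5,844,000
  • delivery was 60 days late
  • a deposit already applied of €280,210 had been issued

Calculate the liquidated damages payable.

First 33 days: 33 × €10,370 = €342,210
Remaining days: (60 − 33) × €29,530 = €797,310
Accrued per-day damages: €342,210 + €797,310 = €1,139,520
Less deposit already applied: €1,139,520 − €280,210 = €859,310
Cap: 12% of €5,844,000 = €701,280
Cap at €701,280: €859,310 exceeds the cap → €701,280

€701,280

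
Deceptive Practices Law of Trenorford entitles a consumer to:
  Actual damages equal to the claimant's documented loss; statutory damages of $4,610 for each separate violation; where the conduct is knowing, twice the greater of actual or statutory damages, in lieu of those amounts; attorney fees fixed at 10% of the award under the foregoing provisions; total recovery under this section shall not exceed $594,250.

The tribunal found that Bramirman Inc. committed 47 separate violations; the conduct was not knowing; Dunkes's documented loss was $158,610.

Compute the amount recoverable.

Statutory damages: 47 × $4,610 = $216,670
Conduct not knowing: the in-lieu enhancement does not apply.
Actual plus statutory damages: $158,610 + $216,670 = $375,280
Attorney fees: 10% of $375,280 = $37,528
Total before cap: $375,280 + $37,528 = $412,808
Cap at $594,250: $412,808 is within the cap, no reduction.

Total recovery: $412,808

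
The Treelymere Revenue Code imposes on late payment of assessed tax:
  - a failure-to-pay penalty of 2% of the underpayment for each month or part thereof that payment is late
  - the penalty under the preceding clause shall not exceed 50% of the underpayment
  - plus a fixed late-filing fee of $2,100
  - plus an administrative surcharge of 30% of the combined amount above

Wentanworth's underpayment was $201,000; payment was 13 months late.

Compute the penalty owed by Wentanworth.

$70,668

Accrued rate: 2% × 13 = 26%, capped at 50% → 26%
Failure-to-pay penalty: 26% of $201,000 = $52,260
Penalty before surcharge: $52,260 + $2,100 = $54,360
Administrative surcharge: 30% of $54,360 = $16,308
Total penalty: $54,360 + $16,308 = $70,668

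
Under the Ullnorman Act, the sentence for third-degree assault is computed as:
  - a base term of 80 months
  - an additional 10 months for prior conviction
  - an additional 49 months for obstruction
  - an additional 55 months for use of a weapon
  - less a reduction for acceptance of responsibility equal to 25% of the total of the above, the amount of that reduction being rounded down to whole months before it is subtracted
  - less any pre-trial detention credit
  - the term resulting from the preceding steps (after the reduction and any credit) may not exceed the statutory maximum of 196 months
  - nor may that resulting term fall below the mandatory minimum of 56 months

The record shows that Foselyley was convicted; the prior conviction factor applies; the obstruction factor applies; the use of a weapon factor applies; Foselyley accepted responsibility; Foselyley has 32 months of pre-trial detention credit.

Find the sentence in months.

Sentence: 114 months

Prior conviction enhancement: +10 months
Obstruction enhancement: +49 months
Use of a weapon enhancement: +55 months
Adjusted term: 80 months + 10 months + 49 months + 55 months = 194 months
Acceptance of responsibility reduction: 25% of 194 months = 48 months (rounded down)
After reduction: 194 − 48 = 146 months
Less pre-trial detention credit: 146 months − 32 months = 114 months
Cap at 196 months: 114 months is within the cap, no reduction.
Minimum 56 months: 114 months meets the minimum, no increase.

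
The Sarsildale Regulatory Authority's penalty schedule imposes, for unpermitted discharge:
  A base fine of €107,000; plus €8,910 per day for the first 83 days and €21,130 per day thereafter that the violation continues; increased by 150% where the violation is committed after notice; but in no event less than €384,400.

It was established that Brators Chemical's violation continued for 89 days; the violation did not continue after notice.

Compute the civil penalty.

€973,310

First 83 days: 83 × €8,910 = €739,530
Remaining days: (89 − 83) × €21,130 = €126,780
Per-day component: €739,530 + €126,780 = €866,310
Base plus per-day: €107,000 + €866,310 = €973,310
The violation did not continue after notice: no 150% increase.
Minimum €384,400: €973,310 meets the minimum, no increase.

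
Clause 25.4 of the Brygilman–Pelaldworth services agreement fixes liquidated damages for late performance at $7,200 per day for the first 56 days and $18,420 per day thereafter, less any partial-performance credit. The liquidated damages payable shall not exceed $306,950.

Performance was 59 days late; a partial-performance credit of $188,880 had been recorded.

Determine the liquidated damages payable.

First 56 days: 56 × $7,200 = $403,200
Remaining days: (59 − 56) × $18,420 = $55,260
Accrued per-day damages: $403,200 + $55,260 = $458,460
Less partial-performance credit: $458,460 − $188,880 = $269,580
Cap at $306,950: $269,580 is within the cap, no reduction.

$269,580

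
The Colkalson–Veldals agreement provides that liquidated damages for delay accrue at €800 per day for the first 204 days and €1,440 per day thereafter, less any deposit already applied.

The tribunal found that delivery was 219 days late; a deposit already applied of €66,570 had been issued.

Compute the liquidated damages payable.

First 204 days: 204 × €800 = €163,200
Remaining days: (219 − 204) × €1,440 = €21,600
Accrued per-day damages: €163,200 + €21,600 = €184,800
Less deposit already applied: €184,800 − €66,570 = €118,230

€118,230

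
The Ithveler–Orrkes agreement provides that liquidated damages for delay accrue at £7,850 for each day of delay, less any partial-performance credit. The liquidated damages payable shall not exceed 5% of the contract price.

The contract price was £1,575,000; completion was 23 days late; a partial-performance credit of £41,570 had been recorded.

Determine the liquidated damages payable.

£78,750

Per-day damages: 23 × £7,850 = £180,550
Less partial-performance credit: £180,550 − £41,570 = £138,980
Cap: 5% of £1,575,000 = £78,750
Cap at £78,750: £138,980 exceeds the cap → £78,750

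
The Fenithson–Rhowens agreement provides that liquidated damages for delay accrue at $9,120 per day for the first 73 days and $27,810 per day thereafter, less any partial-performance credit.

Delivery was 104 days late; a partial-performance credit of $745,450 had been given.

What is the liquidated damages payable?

$782,420

First 73 days: 73 × $9,120 = $665,760
Remaining days: (104 − 73) × $27,810 = $862,110
Accrued per-day damages: $665,760 + $862,110 = $1,527,870
Less partial-performance credit: $1,527,870 − $745,450 = $782,420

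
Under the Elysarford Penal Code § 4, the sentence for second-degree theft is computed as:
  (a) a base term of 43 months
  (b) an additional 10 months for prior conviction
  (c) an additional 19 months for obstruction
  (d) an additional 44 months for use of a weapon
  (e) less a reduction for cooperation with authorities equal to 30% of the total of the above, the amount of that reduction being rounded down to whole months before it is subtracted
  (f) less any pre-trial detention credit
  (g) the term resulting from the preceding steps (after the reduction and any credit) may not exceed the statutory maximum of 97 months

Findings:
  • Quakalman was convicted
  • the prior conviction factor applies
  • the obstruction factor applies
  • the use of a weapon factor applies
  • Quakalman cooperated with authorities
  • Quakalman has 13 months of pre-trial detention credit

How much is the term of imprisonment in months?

Prior conviction enhancement: +10 months
Obstruction enhancement: +19 months
Use of a weapon enhancement: +44 months
Adjusted term: 43 months + 10 months + 19 months + 44 months = 116 months
Cooperation with authorities reduction: 30% of 116 months = 34 months (rounded down)
After reduction: 116 − 34 = 82 months
Less pre-trial detention credit: 82 months − 13 months = 69 months
Cap at 97 months: 69 months is within the cap, no reduction.

69 months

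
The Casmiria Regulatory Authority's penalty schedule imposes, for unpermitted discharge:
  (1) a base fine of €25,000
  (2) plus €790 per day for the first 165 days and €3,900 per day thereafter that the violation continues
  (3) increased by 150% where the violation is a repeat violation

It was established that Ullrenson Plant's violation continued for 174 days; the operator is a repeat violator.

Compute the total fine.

€476,125

First 165 days: 165 × €790 = €130,350
Remaining days: (174 − 165) × €3,900 = €35,100
Per-day component: €130,350 + €35,100 = €165,450
Base plus per-day: €25,000 + €165,450 = €190,450
Enhancement: 150% of €190,450 = €285,675
Enhanced fine: €190,450 + €285,675 = €476,125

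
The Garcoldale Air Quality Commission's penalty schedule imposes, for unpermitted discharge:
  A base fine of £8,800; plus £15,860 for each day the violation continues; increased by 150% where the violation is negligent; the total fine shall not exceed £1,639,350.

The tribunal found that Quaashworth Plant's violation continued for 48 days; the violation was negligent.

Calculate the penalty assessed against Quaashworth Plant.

Per-day component: 48 × £15,860 = £761,280
Base plus per-day: £8,800 + £761,280 = £770,080
Enhancement: 150% of £770,080 = £1,155,120
Enhanced fine: £770,080 + £1,155,120 = £1,925,200
Cap at £1,639,350: £1,925,200 exceeds the cap → £1,639,350

£1,639,350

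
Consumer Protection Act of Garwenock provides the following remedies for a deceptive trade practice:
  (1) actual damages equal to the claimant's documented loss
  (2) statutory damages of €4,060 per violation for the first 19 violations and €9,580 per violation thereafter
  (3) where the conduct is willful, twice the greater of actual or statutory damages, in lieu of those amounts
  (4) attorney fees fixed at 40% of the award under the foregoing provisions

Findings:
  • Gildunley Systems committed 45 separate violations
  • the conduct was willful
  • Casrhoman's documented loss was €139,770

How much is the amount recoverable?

First 19 violations: 19 × €4,060 = €77,140
Remaining violations: (45 − 19) × €9,580 = €249,080
Statutory damages: €77,140 + €249,080 = €326,220
Greater of actual damages (€139,770) or statutory damages (€326,220): €326,220
Doubled: 2 × €326,220 = €652,440
Attorney fees: 40% of €652,440 = €260,976
Total recovery: €652,440 + €260,976 = €913,416

Total recovery: €913,416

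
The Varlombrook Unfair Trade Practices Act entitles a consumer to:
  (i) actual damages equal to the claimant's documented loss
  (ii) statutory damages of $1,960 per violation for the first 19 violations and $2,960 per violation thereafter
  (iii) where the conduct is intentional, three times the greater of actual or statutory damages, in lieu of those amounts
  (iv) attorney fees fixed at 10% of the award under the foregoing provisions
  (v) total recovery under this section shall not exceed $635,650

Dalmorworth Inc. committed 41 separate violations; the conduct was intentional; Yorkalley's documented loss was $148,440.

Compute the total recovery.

Total recovery: $489,852

First 19 violations: 19 × $1,960 = $37,240
Remaining violations: (41 − 19) × $2,960 = $65,120
Statutory damages: $37,240 + $65,120 = $102,360
Greater of actual damages ($148,440) or statutory damages ($102,360): $148,440
Trebled: 3 × $148,440 = $445,320
Attorney fees: 10% of $445,320 = $44,532
Total before cap: $445,320 + $44,532 = $489,852
Cap at $635,650: $489,852 is within the cap, no reduction.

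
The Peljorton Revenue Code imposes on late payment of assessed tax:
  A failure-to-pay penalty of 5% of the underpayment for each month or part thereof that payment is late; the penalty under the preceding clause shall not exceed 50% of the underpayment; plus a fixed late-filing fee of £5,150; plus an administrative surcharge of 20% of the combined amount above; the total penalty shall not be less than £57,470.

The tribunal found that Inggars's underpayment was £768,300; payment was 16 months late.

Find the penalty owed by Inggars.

Accrued rate: 5% × 16 = 80%, capped at 50% → 50%
Failure-to-pay penalty: 50% of £768,300 = £384,150
Penalty before surcharge: £384,150 + £5,150 = £389,300
Administrative surcharge: 20% of £389,300 = £77,860
Total penalty: £389,300 + £77,860 = £467,160
Minimum £57,470: £467,160 meets the minimum, no increase.

£467,160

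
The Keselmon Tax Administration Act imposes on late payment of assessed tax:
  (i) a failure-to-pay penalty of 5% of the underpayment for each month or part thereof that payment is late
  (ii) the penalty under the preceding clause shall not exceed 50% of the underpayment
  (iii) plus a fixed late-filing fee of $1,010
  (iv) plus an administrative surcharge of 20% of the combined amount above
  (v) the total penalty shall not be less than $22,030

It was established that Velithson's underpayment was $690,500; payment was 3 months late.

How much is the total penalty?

Accrued rate: 5% × 3 = 15%, capped at 50% → 15%
Failure-to-pay penalty: 15% of $690,500 = $103,575
Penalty before surcharge: $103,575 + $1,010 = $104,585
Administrative surcharge: 20% of $104,585 = $20,917
Total penalty: $104,585 + $20,917 = $125,502
Minimum $22,030: $125,502 meets the minimum, no increase.

$125,502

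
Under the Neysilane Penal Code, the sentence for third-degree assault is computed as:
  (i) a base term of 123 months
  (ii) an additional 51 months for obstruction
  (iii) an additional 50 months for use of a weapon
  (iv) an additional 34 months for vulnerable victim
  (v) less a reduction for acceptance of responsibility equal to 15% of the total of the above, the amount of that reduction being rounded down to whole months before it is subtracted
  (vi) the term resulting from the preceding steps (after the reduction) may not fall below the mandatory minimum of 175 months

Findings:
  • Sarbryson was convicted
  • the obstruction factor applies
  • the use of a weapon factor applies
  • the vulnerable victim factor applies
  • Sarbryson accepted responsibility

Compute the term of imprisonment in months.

Obstruction enhancement: +51 months
Use of a weapon enhancement: +50 months
Vulnerable victim enhancement: +34 months
Adjusted term: 123 months + 51 months + 50 months + 34 months = 258 months
Acceptance of responsibility reduction: 15% of 258 months = 38 months (rounded down)
After reduction: 258 − 38 = 220 months
Minimum 175 months: 220 months meets the minimum, no increase.

220 months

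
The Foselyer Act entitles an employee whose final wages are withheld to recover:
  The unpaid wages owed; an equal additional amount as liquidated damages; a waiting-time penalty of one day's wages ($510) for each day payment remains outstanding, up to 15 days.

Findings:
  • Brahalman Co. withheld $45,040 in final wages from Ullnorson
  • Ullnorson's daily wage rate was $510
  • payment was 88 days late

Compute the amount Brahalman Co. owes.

$97,730

Liquidated damages (equal amount): $45,040
Penalty days: min(88, 15) = 15
Waiting-time penalty: 15 × $510 = $7,650
Total award: $45,040 + $45,040 + $7,650 = $97,730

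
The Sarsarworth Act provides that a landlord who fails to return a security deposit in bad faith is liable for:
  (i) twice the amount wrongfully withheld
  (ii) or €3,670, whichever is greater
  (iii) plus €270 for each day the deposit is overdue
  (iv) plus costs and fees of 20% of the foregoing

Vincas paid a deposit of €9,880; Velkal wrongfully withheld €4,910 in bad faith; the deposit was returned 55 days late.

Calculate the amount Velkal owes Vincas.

Doubled: 2 × €4,910 = €9,820
Minimum €3,670: €9,820 meets the minimum, no increase.
Late-return penalty: 55 × €270 = €14,850
Damages plus late penalty: €9,820 + €14,850 = €24,670
Costs and fees: 20% of €24,670 = €4,934
Total recovery: €24,670 + €4,934 = €29,604

€29,604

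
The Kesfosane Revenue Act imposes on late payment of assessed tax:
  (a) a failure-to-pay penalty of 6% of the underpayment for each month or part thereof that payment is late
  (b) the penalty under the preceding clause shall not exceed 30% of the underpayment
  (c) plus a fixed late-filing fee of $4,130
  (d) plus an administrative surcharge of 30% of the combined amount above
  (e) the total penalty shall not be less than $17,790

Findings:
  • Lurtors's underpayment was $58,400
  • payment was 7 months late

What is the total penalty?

$28,145

Accrued rate: 6% × 7 = 42%, capped at 30% → 30%
Failure-to-pay penalty: 30% of $58,400 = $17,520
Penalty before surcharge: $17,520 + $4,130 = $21,650
Administrative surcharge: 30% of $21,650 = $6,495
Total penalty: $21,650 + $6,495 = $28,145
Minimum $17,790: $28,145 meets the minimum, no increase.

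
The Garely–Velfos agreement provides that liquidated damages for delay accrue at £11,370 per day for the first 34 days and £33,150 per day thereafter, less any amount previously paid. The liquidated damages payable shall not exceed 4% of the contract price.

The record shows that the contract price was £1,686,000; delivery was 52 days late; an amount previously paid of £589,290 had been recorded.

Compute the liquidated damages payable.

£67,440

First 34 days: 34 × £11,370 = £386,580
Remaining days: (52 − 34) × £33,150 = £596,700
Accrued per-day damages: £386,580 + £596,700 = £983,280
Less amount previously paid: £983,280 − £589,290 = £393,990
Cap: 4% of £1,686,000 = £67,440
Cap at £67,440: £393,990 exceeds the cap → £67,440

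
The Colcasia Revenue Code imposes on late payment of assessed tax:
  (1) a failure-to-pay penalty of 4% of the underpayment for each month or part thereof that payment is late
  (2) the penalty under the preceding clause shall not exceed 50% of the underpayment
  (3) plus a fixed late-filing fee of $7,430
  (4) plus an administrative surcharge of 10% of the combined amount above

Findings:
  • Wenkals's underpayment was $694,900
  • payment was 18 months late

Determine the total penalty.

$390,368

Accrued rate: 4% × 18 = 72%, capped at 50% → 50%
Failure-to-pay penalty: 50% of $694,900 = $347,450
Penalty before surcharge: $347,450 + $7,430 = $354,880
Administrative surcharge: 10% of $354,880 = $35,488
Total penalty: $354,880 + $35,488 = $390,368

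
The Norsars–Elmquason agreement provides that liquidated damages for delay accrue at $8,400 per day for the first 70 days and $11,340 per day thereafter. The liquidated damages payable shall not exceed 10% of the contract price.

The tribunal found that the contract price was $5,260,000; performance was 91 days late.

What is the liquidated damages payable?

$526,000

First 70 days: 70 × $8,400 = $588,000
Remaining days: (91 − 70) × $11,340 = $238,140
Accrued per-day damages: $588,000 + $238,140 = $826,140
Cap: 10% of $5,260,000 = $526,000
Cap at $526,000: $826,140 exceeds the cap → $526,000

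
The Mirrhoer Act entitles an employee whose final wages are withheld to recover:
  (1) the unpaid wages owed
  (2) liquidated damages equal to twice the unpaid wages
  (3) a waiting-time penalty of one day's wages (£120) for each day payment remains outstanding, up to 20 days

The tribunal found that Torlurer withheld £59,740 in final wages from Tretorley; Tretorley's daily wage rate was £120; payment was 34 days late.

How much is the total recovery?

Doubled: 2 × £59,740 = £119,480
Penalty days: min(34, 20) = 20
Waiting-time penalty: 20 × £120 = £2,400
Total award: £59,740 + £119,480 + £2,400 = £181,620

Total award: £181,620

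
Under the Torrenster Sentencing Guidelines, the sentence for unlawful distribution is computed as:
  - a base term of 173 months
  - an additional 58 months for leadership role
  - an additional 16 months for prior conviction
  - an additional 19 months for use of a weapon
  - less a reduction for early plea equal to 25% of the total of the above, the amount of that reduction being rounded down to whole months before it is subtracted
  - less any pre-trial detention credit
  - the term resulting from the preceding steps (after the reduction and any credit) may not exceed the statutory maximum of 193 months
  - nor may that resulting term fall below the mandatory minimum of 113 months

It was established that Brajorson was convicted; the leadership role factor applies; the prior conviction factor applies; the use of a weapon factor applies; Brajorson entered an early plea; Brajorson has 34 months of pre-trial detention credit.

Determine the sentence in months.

Leadership role enhancement: +58 months
Prior conviction enhancement: +16 months
Use of a weapon enhancement: +19 months
Adjusted term: 173 months + 58 months + 16 months + 19 months = 266 months
Early plea reduction: 25% of 266 months = 66 months (rounded down)
After reduction: 266 − 66 = 200 months
Less pre-trial detention credit: 200 months − 34 months = 166 months
Cap at 193 months: 166 months is within the cap, no reduction.
Minimum 113 months: 166 months meets the minimum, no increase.

166 months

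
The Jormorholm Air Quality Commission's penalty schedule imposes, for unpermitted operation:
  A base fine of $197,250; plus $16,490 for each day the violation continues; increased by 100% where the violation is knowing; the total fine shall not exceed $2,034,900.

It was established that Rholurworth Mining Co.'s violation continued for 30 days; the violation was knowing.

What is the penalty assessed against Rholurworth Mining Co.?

$1,383,900

Per-day component: 30 × $16,490 = $494,700
Base plus per-day: $197,250 + $494,700 = $691,950
Enhancement: 100% of $691,950 = $691,950
Enhanced fine: $691,950 + $691,950 = $1,383,900
Cap at $2,034,900: $1,383,900 is within the cap, no reduction.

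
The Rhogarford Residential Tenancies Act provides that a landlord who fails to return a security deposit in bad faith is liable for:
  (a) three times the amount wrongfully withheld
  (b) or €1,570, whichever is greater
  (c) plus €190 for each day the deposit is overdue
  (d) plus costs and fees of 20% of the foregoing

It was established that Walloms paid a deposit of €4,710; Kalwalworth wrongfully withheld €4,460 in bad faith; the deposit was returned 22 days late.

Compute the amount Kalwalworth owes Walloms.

Trebled: 3 × €4,460 = €13,380
Minimum €1,570: €13,380 meets the minimum, no increase.
Late-return penalty: 22 × €190 = €4,180
Damages plus late penalty: €13,380 + €4,180 = €17,560
Costs and fees: 20% of €17,560 = €3,512
Total recovery: €17,560 + €3,512 = €21,072

€21,072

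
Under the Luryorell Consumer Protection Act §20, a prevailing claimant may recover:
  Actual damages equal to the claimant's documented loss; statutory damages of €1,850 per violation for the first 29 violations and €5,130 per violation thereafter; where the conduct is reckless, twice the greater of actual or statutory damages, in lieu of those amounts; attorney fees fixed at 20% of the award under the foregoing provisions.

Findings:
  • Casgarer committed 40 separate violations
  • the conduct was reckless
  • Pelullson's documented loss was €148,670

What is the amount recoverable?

First 29 violations: 29 × €1,850 = €53,650
Remaining violations: (40 − 29) × €5,130 = €56,430
Statutory damages: €53,650 + €56,430 = €110,080
Greater of actual damages (€148,670) or statutory damages (€110,080): €148,670
Doubled: 2 × €148,670 = €297,340
Attorney fees: 20% of €297,340 = €59,468
Total recovery: €297,340 + €59,468 = €356,808

€356,808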